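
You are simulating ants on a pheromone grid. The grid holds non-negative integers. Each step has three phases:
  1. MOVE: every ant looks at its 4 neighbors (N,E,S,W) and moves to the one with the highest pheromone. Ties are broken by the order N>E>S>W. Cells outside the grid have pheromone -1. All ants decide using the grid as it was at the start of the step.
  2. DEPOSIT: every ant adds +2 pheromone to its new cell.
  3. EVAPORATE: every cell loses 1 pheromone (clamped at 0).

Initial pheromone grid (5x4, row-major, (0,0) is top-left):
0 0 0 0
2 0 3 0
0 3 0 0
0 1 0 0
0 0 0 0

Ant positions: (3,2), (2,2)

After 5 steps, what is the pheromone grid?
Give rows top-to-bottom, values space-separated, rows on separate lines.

After step 1: ants at (3,1),(1,2)
  0 0 0 0
  1 0 4 0
  0 2 0 0
  0 2 0 0
  0 0 0 0
After step 2: ants at (2,1),(0,2)
  0 0 1 0
  0 0 3 0
  0 3 0 0
  0 1 0 0
  0 0 0 0
After step 3: ants at (3,1),(1,2)
  0 0 0 0
  0 0 4 0
  0 2 0 0
  0 2 0 0
  0 0 0 0
After step 4: ants at (2,1),(0,2)
  0 0 1 0
  0 0 3 0
  0 3 0 0
  0 1 0 0
  0 0 0 0
After step 5: ants at (3,1),(1,2)
  0 0 0 0
  0 0 4 0
  0 2 0 0
  0 2 0 0
  0 0 0 0

0 0 0 0
0 0 4 0
0 2 0 0
0 2 0 0
0 0 0 0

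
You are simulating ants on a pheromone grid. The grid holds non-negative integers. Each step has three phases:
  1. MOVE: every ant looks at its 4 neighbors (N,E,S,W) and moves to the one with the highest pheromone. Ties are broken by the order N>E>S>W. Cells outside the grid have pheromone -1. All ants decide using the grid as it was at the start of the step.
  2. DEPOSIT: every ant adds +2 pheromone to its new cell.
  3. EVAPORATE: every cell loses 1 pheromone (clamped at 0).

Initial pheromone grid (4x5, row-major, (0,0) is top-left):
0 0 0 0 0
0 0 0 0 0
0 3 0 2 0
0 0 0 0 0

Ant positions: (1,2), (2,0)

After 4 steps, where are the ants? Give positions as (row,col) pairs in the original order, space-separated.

Step 1: ant0:(1,2)->N->(0,2) | ant1:(2,0)->E->(2,1)
  grid max=4 at (2,1)
Step 2: ant0:(0,2)->E->(0,3) | ant1:(2,1)->N->(1,1)
  grid max=3 at (2,1)
Step 3: ant0:(0,3)->E->(0,4) | ant1:(1,1)->S->(2,1)
  grid max=4 at (2,1)
Step 4: ant0:(0,4)->S->(1,4) | ant1:(2,1)->N->(1,1)
  grid max=3 at (2,1)

(1,4) (1,1)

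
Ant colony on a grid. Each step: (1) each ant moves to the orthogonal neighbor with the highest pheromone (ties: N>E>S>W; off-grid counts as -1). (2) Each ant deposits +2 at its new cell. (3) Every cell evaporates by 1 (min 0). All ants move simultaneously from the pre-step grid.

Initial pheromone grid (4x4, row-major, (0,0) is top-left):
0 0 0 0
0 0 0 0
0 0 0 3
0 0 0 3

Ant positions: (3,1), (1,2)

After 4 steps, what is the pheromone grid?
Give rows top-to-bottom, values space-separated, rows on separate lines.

After step 1: ants at (2,1),(0,2)
  0 0 1 0
  0 0 0 0
  0 1 0 2
  0 0 0 2
After step 2: ants at (1,1),(0,3)
  0 0 0 1
  0 1 0 0
  0 0 0 1
  0 0 0 1
After step 3: ants at (0,1),(1,3)
  0 1 0 0
  0 0 0 1
  0 0 0 0
  0 0 0 0
After step 4: ants at (0,2),(0,3)
  0 0 1 1
  0 0 0 0
  0 0 0 0
  0 0 0 0

0 0 1 1
0 0 0 0
0 0 0 0
0 0 0 0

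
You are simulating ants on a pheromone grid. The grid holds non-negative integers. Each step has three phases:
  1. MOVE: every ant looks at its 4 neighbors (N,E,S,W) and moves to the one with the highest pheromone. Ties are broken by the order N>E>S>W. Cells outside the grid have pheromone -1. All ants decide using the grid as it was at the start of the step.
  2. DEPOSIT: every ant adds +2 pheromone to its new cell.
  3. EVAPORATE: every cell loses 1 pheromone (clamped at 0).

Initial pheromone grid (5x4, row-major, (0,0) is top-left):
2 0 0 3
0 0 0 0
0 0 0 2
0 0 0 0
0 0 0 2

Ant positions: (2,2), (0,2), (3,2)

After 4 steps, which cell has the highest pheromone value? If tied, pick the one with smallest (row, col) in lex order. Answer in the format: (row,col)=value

Step 1: ant0:(2,2)->E->(2,3) | ant1:(0,2)->E->(0,3) | ant2:(3,2)->N->(2,2)
  grid max=4 at (0,3)
Step 2: ant0:(2,3)->W->(2,2) | ant1:(0,3)->S->(1,3) | ant2:(2,2)->E->(2,3)
  grid max=4 at (2,3)
Step 3: ant0:(2,2)->E->(2,3) | ant1:(1,3)->S->(2,3) | ant2:(2,3)->W->(2,2)
  grid max=7 at (2,3)
Step 4: ant0:(2,3)->W->(2,2) | ant1:(2,3)->W->(2,2) | ant2:(2,2)->E->(2,3)
  grid max=8 at (2,3)
Final grid:
  0 0 0 1
  0 0 0 0
  0 0 6 8
  0 0 0 0
  0 0 0 0
Max pheromone 8 at (2,3)

Answer: (2,3)=8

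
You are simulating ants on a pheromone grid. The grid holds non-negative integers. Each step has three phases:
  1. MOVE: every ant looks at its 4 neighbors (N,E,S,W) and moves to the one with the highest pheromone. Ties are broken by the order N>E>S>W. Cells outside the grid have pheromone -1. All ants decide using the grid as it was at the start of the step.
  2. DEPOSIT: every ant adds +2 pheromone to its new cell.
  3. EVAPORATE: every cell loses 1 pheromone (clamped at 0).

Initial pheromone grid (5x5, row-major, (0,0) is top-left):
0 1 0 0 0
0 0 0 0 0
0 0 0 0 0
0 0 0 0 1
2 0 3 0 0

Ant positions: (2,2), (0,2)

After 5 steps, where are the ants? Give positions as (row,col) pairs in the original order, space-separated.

Step 1: ant0:(2,2)->N->(1,2) | ant1:(0,2)->W->(0,1)
  grid max=2 at (0,1)
Step 2: ant0:(1,2)->N->(0,2) | ant1:(0,1)->E->(0,2)
  grid max=3 at (0,2)
Step 3: ant0:(0,2)->W->(0,1) | ant1:(0,2)->W->(0,1)
  grid max=4 at (0,1)
Step 4: ant0:(0,1)->E->(0,2) | ant1:(0,1)->E->(0,2)
  grid max=5 at (0,2)
Step 5: ant0:(0,2)->W->(0,1) | ant1:(0,2)->W->(0,1)
  grid max=6 at (0,1)

(0,1) (0,1)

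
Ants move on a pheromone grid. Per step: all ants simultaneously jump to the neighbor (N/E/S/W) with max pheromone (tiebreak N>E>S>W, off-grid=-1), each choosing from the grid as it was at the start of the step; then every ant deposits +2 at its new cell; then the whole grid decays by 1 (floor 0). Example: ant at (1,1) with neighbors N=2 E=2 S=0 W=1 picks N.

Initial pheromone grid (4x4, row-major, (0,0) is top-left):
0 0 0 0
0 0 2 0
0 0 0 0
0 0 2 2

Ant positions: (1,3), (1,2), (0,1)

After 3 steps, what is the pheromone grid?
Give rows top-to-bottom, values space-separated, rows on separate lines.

After step 1: ants at (1,2),(0,2),(0,2)
  0 0 3 0
  0 0 3 0
  0 0 0 0
  0 0 1 1
After step 2: ants at (0,2),(1,2),(1,2)
  0 0 4 0
  0 0 6 0
  0 0 0 0
  0 0 0 0
After step 3: ants at (1,2),(0,2),(0,2)
  0 0 7 0
  0 0 7 0
  0 0 0 0
  0 0 0 0

0 0 7 0
0 0 7 0
0 0 0 0
0 0 0 0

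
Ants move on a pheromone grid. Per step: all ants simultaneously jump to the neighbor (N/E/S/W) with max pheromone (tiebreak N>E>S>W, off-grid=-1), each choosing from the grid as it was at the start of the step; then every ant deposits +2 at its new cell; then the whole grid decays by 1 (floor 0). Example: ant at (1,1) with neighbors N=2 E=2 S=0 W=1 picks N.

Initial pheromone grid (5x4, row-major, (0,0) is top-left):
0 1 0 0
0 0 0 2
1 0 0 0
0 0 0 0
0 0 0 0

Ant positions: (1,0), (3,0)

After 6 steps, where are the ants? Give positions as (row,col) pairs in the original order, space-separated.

Step 1: ant0:(1,0)->S->(2,0) | ant1:(3,0)->N->(2,0)
  grid max=4 at (2,0)
Step 2: ant0:(2,0)->N->(1,0) | ant1:(2,0)->N->(1,0)
  grid max=3 at (1,0)
Step 3: ant0:(1,0)->S->(2,0) | ant1:(1,0)->S->(2,0)
  grid max=6 at (2,0)
Step 4: ant0:(2,0)->N->(1,0) | ant1:(2,0)->N->(1,0)
  grid max=5 at (1,0)
Step 5: ant0:(1,0)->S->(2,0) | ant1:(1,0)->S->(2,0)
  grid max=8 at (2,0)
Step 6: ant0:(2,0)->N->(1,0) | ant1:(2,0)->N->(1,0)
  grid max=7 at (1,0)

(1,0) (1,0)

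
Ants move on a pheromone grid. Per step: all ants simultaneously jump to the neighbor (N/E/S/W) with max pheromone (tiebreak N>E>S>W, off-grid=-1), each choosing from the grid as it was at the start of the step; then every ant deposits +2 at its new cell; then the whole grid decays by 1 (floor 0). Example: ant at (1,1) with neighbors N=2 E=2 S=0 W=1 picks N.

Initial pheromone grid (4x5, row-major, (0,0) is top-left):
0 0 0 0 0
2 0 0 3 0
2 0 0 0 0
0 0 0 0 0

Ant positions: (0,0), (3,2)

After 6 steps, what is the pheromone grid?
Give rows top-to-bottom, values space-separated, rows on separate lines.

After step 1: ants at (1,0),(2,2)
  0 0 0 0 0
  3 0 0 2 0
  1 0 1 0 0
  0 0 0 0 0
After step 2: ants at (2,0),(1,2)
  0 0 0 0 0
  2 0 1 1 0
  2 0 0 0 0
  0 0 0 0 0
After step 3: ants at (1,0),(1,3)
  0 0 0 0 0
  3 0 0 2 0
  1 0 0 0 0
  0 0 0 0 0
After step 4: ants at (2,0),(0,3)
  0 0 0 1 0
  2 0 0 1 0
  2 0 0 0 0
  0 0 0 0 0
After step 5: ants at (1,0),(1,3)
  0 0 0 0 0
  3 0 0 2 0
  1 0 0 0 0
  0 0 0 0 0
After step 6: ants at (2,0),(0,3)
  0 0 0 1 0
  2 0 0 1 0
  2 0 0 0 0
  0 0 0 0 0

0 0 0 1 0
2 0 0 1 0
2 0 0 0 0
0 0 0 0 0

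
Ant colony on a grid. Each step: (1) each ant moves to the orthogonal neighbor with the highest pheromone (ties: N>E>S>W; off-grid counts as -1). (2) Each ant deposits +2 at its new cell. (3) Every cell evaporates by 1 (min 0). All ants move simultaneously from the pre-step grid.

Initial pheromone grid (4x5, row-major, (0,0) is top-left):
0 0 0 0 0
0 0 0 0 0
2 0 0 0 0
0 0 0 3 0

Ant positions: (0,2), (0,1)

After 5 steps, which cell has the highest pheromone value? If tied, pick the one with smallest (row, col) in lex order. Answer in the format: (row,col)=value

Answer: (0,2)=5

Derivation:
Step 1: ant0:(0,2)->E->(0,3) | ant1:(0,1)->E->(0,2)
  grid max=2 at (3,3)
Step 2: ant0:(0,3)->W->(0,2) | ant1:(0,2)->E->(0,3)
  grid max=2 at (0,2)
Step 3: ant0:(0,2)->E->(0,3) | ant1:(0,3)->W->(0,2)
  grid max=3 at (0,2)
Step 4: ant0:(0,3)->W->(0,2) | ant1:(0,2)->E->(0,3)
  grid max=4 at (0,2)
Step 5: ant0:(0,2)->E->(0,3) | ant1:(0,3)->W->(0,2)
  grid max=5 at (0,2)
Final grid:
  0 0 5 5 0
  0 0 0 0 0
  0 0 0 0 0
  0 0 0 0 0
Max pheromone 5 at (0,2)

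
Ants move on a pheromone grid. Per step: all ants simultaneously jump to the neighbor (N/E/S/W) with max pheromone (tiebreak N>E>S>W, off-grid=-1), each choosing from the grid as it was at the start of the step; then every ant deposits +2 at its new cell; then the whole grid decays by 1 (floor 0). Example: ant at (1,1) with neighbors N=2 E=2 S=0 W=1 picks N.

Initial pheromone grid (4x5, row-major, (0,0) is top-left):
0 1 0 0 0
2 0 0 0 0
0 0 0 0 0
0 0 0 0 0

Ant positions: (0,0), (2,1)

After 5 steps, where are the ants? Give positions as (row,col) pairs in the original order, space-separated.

Step 1: ant0:(0,0)->S->(1,0) | ant1:(2,1)->N->(1,1)
  grid max=3 at (1,0)
Step 2: ant0:(1,0)->E->(1,1) | ant1:(1,1)->W->(1,0)
  grid max=4 at (1,0)
Step 3: ant0:(1,1)->W->(1,0) | ant1:(1,0)->E->(1,1)
  grid max=5 at (1,0)
Step 4: ant0:(1,0)->E->(1,1) | ant1:(1,1)->W->(1,0)
  grid max=6 at (1,0)
Step 5: ant0:(1,1)->W->(1,0) | ant1:(1,0)->E->(1,1)
  grid max=7 at (1,0)

(1,0) (1,1)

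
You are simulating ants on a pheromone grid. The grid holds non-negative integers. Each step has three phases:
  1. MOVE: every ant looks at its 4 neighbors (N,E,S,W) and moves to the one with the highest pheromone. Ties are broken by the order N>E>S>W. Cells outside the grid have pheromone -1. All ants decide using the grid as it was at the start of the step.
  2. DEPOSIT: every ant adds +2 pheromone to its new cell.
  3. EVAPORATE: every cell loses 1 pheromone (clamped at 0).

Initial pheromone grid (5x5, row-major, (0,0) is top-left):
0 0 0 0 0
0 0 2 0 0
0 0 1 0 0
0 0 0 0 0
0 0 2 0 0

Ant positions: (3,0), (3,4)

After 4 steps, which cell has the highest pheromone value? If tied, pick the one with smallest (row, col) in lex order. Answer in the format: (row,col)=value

Answer: (0,1)=1

Derivation:
Step 1: ant0:(3,0)->N->(2,0) | ant1:(3,4)->N->(2,4)
  grid max=1 at (1,2)
Step 2: ant0:(2,0)->N->(1,0) | ant1:(2,4)->N->(1,4)
  grid max=1 at (1,0)
Step 3: ant0:(1,0)->N->(0,0) | ant1:(1,4)->N->(0,4)
  grid max=1 at (0,0)
Step 4: ant0:(0,0)->E->(0,1) | ant1:(0,4)->S->(1,4)
  grid max=1 at (0,1)
Final grid:
  0 1 0 0 0
  0 0 0 0 1
  0 0 0 0 0
  0 0 0 0 0
  0 0 0 0 0
Max pheromone 1 at (0,1)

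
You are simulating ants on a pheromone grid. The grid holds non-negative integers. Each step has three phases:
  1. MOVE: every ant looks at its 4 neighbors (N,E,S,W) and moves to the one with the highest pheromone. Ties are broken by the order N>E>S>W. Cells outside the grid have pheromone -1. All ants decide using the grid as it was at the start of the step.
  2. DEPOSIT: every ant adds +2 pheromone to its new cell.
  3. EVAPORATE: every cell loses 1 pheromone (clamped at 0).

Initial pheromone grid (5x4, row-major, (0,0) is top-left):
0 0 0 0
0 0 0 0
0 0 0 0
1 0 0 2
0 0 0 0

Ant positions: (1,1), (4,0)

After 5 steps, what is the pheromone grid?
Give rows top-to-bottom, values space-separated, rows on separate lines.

After step 1: ants at (0,1),(3,0)
  0 1 0 0
  0 0 0 0
  0 0 0 0
  2 0 0 1
  0 0 0 0
After step 2: ants at (0,2),(2,0)
  0 0 1 0
  0 0 0 0
  1 0 0 0
  1 0 0 0
  0 0 0 0
After step 3: ants at (0,3),(3,0)
  0 0 0 1
  0 0 0 0
  0 0 0 0
  2 0 0 0
  0 0 0 0
After step 4: ants at (1,3),(2,0)
  0 0 0 0
  0 0 0 1
  1 0 0 0
  1 0 0 0
  0 0 0 0
After step 5: ants at (0,3),(3,0)
  0 0 0 1
  0 0 0 0
  0 0 0 0
  2 0 0 0
  0 0 0 0

0 0 0 1
0 0 0 0
0 0 0 0
2 0 0 0
0 0 0 0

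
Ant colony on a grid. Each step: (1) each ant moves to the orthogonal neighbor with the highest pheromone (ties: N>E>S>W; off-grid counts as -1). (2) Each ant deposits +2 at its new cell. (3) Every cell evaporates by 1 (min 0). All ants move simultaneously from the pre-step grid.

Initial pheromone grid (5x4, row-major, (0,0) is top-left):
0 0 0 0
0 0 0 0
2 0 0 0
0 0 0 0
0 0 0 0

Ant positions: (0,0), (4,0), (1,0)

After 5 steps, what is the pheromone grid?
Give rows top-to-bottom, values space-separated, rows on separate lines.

After step 1: ants at (0,1),(3,0),(2,0)
  0 1 0 0
  0 0 0 0
  3 0 0 0
  1 0 0 0
  0 0 0 0
After step 2: ants at (0,2),(2,0),(3,0)
  0 0 1 0
  0 0 0 0
  4 0 0 0
  2 0 0 0
  0 0 0 0
After step 3: ants at (0,3),(3,0),(2,0)
  0 0 0 1
  0 0 0 0
  5 0 0 0
  3 0 0 0
  0 0 0 0
After step 4: ants at (1,3),(2,0),(3,0)
  0 0 0 0
  0 0 0 1
  6 0 0 0
  4 0 0 0
  0 0 0 0
After step 5: ants at (0,3),(3,0),(2,0)
  0 0 0 1
  0 0 0 0
  7 0 0 0
  5 0 0 0
  0 0 0 0

0 0 0 1
0 0 0 0
7 0 0 0
5 0 0 0
0 0 0 0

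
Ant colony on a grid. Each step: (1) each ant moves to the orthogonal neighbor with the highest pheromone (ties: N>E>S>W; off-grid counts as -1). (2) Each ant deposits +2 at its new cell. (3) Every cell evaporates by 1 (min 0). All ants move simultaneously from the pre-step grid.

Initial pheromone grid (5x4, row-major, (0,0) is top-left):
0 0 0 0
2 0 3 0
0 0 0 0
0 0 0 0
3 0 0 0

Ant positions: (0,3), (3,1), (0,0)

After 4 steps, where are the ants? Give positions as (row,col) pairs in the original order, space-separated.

Step 1: ant0:(0,3)->S->(1,3) | ant1:(3,1)->N->(2,1) | ant2:(0,0)->S->(1,0)
  grid max=3 at (1,0)
Step 2: ant0:(1,3)->W->(1,2) | ant1:(2,1)->N->(1,1) | ant2:(1,0)->N->(0,0)
  grid max=3 at (1,2)
Step 3: ant0:(1,2)->W->(1,1) | ant1:(1,1)->E->(1,2) | ant2:(0,0)->S->(1,0)
  grid max=4 at (1,2)
Step 4: ant0:(1,1)->E->(1,2) | ant1:(1,2)->W->(1,1) | ant2:(1,0)->E->(1,1)
  grid max=5 at (1,1)

(1,2) (1,1) (1,1)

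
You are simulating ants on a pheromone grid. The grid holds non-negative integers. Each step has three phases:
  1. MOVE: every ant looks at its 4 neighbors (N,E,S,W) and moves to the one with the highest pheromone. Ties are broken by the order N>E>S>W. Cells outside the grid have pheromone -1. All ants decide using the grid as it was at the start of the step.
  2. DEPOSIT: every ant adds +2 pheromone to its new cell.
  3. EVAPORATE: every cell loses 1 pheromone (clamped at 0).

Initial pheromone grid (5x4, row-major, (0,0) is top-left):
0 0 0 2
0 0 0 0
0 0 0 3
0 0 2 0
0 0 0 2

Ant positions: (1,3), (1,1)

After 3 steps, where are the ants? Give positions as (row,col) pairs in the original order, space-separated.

Step 1: ant0:(1,3)->S->(2,3) | ant1:(1,1)->N->(0,1)
  grid max=4 at (2,3)
Step 2: ant0:(2,3)->N->(1,3) | ant1:(0,1)->E->(0,2)
  grid max=3 at (2,3)
Step 3: ant0:(1,3)->S->(2,3) | ant1:(0,2)->E->(0,3)
  grid max=4 at (2,3)

(2,3) (0,3)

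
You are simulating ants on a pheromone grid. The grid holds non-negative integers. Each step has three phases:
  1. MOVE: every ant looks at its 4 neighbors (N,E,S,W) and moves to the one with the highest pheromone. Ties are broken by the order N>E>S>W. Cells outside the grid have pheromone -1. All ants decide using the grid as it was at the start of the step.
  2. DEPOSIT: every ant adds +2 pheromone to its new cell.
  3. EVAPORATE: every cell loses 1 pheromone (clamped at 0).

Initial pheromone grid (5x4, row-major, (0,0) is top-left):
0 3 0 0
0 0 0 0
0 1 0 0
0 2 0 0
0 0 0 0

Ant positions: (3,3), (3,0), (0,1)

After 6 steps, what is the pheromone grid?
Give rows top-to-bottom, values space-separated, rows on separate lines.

After step 1: ants at (2,3),(3,1),(0,2)
  0 2 1 0
  0 0 0 0
  0 0 0 1
  0 3 0 0
  0 0 0 0
After step 2: ants at (1,3),(2,1),(0,1)
  0 3 0 0
  0 0 0 1
  0 1 0 0
  0 2 0 0
  0 0 0 0
After step 3: ants at (0,3),(3,1),(0,2)
  0 2 1 1
  0 0 0 0
  0 0 0 0
  0 3 0 0
  0 0 0 0
After step 4: ants at (0,2),(2,1),(0,1)
  0 3 2 0
  0 0 0 0
  0 1 0 0
  0 2 0 0
  0 0 0 0
After step 5: ants at (0,1),(3,1),(0,2)
  0 4 3 0
  0 0 0 0
  0 0 0 0
  0 3 0 0
  0 0 0 0
After step 6: ants at (0,2),(2,1),(0,1)
  0 5 4 0
  0 0 0 0
  0 1 0 0
  0 2 0 0
  0 0 0 0

0 5 4 0
0 0 0 0
0 1 0 0
0 2 0 0
0 0 0 0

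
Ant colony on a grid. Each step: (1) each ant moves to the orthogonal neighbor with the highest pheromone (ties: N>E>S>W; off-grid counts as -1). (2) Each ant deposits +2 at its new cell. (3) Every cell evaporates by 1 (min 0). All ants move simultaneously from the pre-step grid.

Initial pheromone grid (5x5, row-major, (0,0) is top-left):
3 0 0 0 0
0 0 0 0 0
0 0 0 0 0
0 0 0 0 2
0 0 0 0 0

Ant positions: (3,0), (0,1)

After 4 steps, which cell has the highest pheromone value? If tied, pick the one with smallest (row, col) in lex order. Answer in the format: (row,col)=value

Answer: (0,0)=5

Derivation:
Step 1: ant0:(3,0)->N->(2,0) | ant1:(0,1)->W->(0,0)
  grid max=4 at (0,0)
Step 2: ant0:(2,0)->N->(1,0) | ant1:(0,0)->E->(0,1)
  grid max=3 at (0,0)
Step 3: ant0:(1,0)->N->(0,0) | ant1:(0,1)->W->(0,0)
  grid max=6 at (0,0)
Step 4: ant0:(0,0)->E->(0,1) | ant1:(0,0)->E->(0,1)
  grid max=5 at (0,0)
Final grid:
  5 3 0 0 0
  0 0 0 0 0
  0 0 0 0 0
  0 0 0 0 0
  0 0 0 0 0
Max pheromone 5 at (0,0)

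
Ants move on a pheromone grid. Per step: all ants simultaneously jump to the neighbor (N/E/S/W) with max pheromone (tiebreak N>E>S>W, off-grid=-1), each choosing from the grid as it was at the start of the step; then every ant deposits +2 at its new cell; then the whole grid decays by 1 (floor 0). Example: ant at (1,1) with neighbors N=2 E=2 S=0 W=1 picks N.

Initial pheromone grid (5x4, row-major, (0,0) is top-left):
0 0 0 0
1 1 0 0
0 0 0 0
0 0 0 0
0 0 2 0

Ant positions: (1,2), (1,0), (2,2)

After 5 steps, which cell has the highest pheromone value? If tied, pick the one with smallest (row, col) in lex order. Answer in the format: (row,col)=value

Step 1: ant0:(1,2)->W->(1,1) | ant1:(1,0)->E->(1,1) | ant2:(2,2)->N->(1,2)
  grid max=4 at (1,1)
Step 2: ant0:(1,1)->E->(1,2) | ant1:(1,1)->E->(1,2) | ant2:(1,2)->W->(1,1)
  grid max=5 at (1,1)
Step 3: ant0:(1,2)->W->(1,1) | ant1:(1,2)->W->(1,1) | ant2:(1,1)->E->(1,2)
  grid max=8 at (1,1)
Step 4: ant0:(1,1)->E->(1,2) | ant1:(1,1)->E->(1,2) | ant2:(1,2)->W->(1,1)
  grid max=9 at (1,1)
Step 5: ant0:(1,2)->W->(1,1) | ant1:(1,2)->W->(1,1) | ant2:(1,1)->E->(1,2)
  grid max=12 at (1,1)
Final grid:
  0 0 0 0
  0 12 9 0
  0 0 0 0
  0 0 0 0
  0 0 0 0
Max pheromone 12 at (1,1)

Answer: (1,1)=12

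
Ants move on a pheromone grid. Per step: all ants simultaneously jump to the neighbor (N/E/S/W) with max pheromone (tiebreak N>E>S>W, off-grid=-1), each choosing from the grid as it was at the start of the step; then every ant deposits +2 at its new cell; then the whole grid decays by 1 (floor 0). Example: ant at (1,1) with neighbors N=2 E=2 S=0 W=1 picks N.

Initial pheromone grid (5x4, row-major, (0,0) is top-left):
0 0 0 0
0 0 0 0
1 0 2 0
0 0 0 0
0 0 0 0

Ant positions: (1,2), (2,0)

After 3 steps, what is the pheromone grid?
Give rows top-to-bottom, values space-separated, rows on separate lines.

After step 1: ants at (2,2),(1,0)
  0 0 0 0
  1 0 0 0
  0 0 3 0
  0 0 0 0
  0 0 0 0
After step 2: ants at (1,2),(0,0)
  1 0 0 0
  0 0 1 0
  0 0 2 0
  0 0 0 0
  0 0 0 0
After step 3: ants at (2,2),(0,1)
  0 1 0 0
  0 0 0 0
  0 0 3 0
  0 0 0 0
  0 0 0 0

0 1 0 0
0 0 0 0
0 0 3 0
0 0 0 0
0 0 0 0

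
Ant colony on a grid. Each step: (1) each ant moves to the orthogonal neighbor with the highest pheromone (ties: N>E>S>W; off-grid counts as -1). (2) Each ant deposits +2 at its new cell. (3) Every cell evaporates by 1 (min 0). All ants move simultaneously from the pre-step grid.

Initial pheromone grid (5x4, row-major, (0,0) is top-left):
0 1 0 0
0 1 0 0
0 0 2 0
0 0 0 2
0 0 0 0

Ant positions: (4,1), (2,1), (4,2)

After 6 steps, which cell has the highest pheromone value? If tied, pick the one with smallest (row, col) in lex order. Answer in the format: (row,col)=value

Step 1: ant0:(4,1)->N->(3,1) | ant1:(2,1)->E->(2,2) | ant2:(4,2)->N->(3,2)
  grid max=3 at (2,2)
Step 2: ant0:(3,1)->E->(3,2) | ant1:(2,2)->S->(3,2) | ant2:(3,2)->N->(2,2)
  grid max=4 at (2,2)
Step 3: ant0:(3,2)->N->(2,2) | ant1:(3,2)->N->(2,2) | ant2:(2,2)->S->(3,2)
  grid max=7 at (2,2)
Step 4: ant0:(2,2)->S->(3,2) | ant1:(2,2)->S->(3,2) | ant2:(3,2)->N->(2,2)
  grid max=8 at (2,2)
Step 5: ant0:(3,2)->N->(2,2) | ant1:(3,2)->N->(2,2) | ant2:(2,2)->S->(3,2)
  grid max=11 at (2,2)
Step 6: ant0:(2,2)->S->(3,2) | ant1:(2,2)->S->(3,2) | ant2:(3,2)->N->(2,2)
  grid max=12 at (2,2)
Final grid:
  0 0 0 0
  0 0 0 0
  0 0 12 0
  0 0 12 0
  0 0 0 0
Max pheromone 12 at (2,2)

Answer: (2,2)=12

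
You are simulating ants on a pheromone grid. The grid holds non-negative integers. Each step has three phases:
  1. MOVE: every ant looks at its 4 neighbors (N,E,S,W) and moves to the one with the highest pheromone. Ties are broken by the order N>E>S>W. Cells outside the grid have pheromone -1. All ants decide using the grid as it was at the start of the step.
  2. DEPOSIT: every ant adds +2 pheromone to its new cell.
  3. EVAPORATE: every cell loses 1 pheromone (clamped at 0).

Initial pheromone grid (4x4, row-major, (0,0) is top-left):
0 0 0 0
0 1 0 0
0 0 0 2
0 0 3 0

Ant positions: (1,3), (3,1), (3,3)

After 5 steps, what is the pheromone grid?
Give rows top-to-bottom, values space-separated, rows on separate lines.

After step 1: ants at (2,3),(3,2),(3,2)
  0 0 0 0
  0 0 0 0
  0 0 0 3
  0 0 6 0
After step 2: ants at (1,3),(2,2),(2,2)
  0 0 0 0
  0 0 0 1
  0 0 3 2
  0 0 5 0
After step 3: ants at (2,3),(3,2),(3,2)
  0 0 0 0
  0 0 0 0
  0 0 2 3
  0 0 8 0
After step 4: ants at (2,2),(2,2),(2,2)
  0 0 0 0
  0 0 0 0
  0 0 7 2
  0 0 7 0
After step 5: ants at (3,2),(3,2),(3,2)
  0 0 0 0
  0 0 0 0
  0 0 6 1
  0 0 12 0

0 0 0 0
0 0 0 0
0 0 6 1
0 0 12 0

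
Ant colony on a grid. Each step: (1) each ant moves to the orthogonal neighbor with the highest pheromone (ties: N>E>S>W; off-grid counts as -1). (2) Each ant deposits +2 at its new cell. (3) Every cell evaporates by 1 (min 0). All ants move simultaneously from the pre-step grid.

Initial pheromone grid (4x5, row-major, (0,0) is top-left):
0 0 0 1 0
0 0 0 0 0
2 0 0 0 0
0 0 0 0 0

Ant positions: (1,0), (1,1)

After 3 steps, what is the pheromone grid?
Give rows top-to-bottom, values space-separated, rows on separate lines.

After step 1: ants at (2,0),(0,1)
  0 1 0 0 0
  0 0 0 0 0
  3 0 0 0 0
  0 0 0 0 0
After step 2: ants at (1,0),(0,2)
  0 0 1 0 0
  1 0 0 0 0
  2 0 0 0 0
  0 0 0 0 0
After step 3: ants at (2,0),(0,3)
  0 0 0 1 0
  0 0 0 0 0
  3 0 0 0 0
  0 0 0 0 0

0 0 0 1 0
0 0 0 0 0
3 0 0 0 0
0 0 0 0 0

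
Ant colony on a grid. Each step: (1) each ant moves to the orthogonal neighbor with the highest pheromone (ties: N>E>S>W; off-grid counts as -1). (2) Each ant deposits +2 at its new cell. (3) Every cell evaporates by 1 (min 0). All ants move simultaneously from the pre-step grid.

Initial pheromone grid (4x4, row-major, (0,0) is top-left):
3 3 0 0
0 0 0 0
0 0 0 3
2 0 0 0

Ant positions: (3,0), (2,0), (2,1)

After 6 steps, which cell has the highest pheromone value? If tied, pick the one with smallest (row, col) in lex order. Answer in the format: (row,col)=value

Step 1: ant0:(3,0)->N->(2,0) | ant1:(2,0)->S->(3,0) | ant2:(2,1)->N->(1,1)
  grid max=3 at (3,0)
Step 2: ant0:(2,0)->S->(3,0) | ant1:(3,0)->N->(2,0) | ant2:(1,1)->N->(0,1)
  grid max=4 at (3,0)
Step 3: ant0:(3,0)->N->(2,0) | ant1:(2,0)->S->(3,0) | ant2:(0,1)->W->(0,0)
  grid max=5 at (3,0)
Step 4: ant0:(2,0)->S->(3,0) | ant1:(3,0)->N->(2,0) | ant2:(0,0)->E->(0,1)
  grid max=6 at (3,0)
Step 5: ant0:(3,0)->N->(2,0) | ant1:(2,0)->S->(3,0) | ant2:(0,1)->W->(0,0)
  grid max=7 at (3,0)
Step 6: ant0:(2,0)->S->(3,0) | ant1:(3,0)->N->(2,0) | ant2:(0,0)->E->(0,1)
  grid max=8 at (3,0)
Final grid:
  1 3 0 0
  0 0 0 0
  6 0 0 0
  8 0 0 0
Max pheromone 8 at (3,0)

Answer: (3,0)=8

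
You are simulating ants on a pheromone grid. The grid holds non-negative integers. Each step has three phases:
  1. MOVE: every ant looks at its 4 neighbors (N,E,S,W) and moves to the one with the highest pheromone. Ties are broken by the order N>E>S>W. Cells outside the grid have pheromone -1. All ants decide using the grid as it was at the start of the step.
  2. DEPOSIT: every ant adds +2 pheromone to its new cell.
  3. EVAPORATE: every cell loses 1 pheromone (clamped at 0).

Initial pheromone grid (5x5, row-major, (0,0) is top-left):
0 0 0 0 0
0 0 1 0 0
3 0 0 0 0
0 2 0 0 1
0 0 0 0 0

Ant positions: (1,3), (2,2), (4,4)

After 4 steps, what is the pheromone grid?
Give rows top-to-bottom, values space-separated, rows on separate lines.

After step 1: ants at (1,2),(1,2),(3,4)
  0 0 0 0 0
  0 0 4 0 0
  2 0 0 0 0
  0 1 0 0 2
  0 0 0 0 0
After step 2: ants at (0,2),(0,2),(2,4)
  0 0 3 0 0
  0 0 3 0 0
  1 0 0 0 1
  0 0 0 0 1
  0 0 0 0 0
After step 3: ants at (1,2),(1,2),(3,4)
  0 0 2 0 0
  0 0 6 0 0
  0 0 0 0 0
  0 0 0 0 2
  0 0 0 0 0
After step 4: ants at (0,2),(0,2),(2,4)
  0 0 5 0 0
  0 0 5 0 0
  0 0 0 0 1
  0 0 0 0 1
  0 0 0 0 0

0 0 5 0 0
0 0 5 0 0
0 0 0 0 1
0 0 0 0 1
0 0 0 0 0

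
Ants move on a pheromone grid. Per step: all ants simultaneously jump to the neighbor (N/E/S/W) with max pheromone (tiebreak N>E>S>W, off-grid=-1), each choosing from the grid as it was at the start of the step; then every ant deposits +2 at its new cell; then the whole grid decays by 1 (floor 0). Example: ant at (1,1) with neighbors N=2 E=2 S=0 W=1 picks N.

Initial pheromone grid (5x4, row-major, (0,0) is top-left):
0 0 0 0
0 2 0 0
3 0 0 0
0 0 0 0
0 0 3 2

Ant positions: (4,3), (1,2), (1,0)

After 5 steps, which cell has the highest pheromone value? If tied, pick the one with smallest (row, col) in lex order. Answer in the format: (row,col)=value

Answer: (2,0)=4

Derivation:
Step 1: ant0:(4,3)->W->(4,2) | ant1:(1,2)->W->(1,1) | ant2:(1,0)->S->(2,0)
  grid max=4 at (2,0)
Step 2: ant0:(4,2)->E->(4,3) | ant1:(1,1)->N->(0,1) | ant2:(2,0)->N->(1,0)
  grid max=3 at (2,0)
Step 3: ant0:(4,3)->W->(4,2) | ant1:(0,1)->S->(1,1) | ant2:(1,0)->S->(2,0)
  grid max=4 at (2,0)
Step 4: ant0:(4,2)->E->(4,3) | ant1:(1,1)->N->(0,1) | ant2:(2,0)->N->(1,0)
  grid max=3 at (2,0)
Step 5: ant0:(4,3)->W->(4,2) | ant1:(0,1)->S->(1,1) | ant2:(1,0)->S->(2,0)
  grid max=4 at (2,0)
Final grid:
  0 0 0 0
  0 3 0 0
  4 0 0 0
  0 0 0 0
  0 0 4 1
Max pheromone 4 at (2,0)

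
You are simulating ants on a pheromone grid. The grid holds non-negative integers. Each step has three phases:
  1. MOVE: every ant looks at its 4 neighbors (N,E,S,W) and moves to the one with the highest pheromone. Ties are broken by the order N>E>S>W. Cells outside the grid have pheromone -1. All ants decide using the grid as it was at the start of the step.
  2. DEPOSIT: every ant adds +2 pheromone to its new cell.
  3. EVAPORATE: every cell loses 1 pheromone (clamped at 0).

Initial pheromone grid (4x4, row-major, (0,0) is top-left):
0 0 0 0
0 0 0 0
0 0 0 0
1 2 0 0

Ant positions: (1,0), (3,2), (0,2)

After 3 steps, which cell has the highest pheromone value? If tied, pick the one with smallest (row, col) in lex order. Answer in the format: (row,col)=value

Answer: (3,1)=3

Derivation:
Step 1: ant0:(1,0)->N->(0,0) | ant1:(3,2)->W->(3,1) | ant2:(0,2)->E->(0,3)
  grid max=3 at (3,1)
Step 2: ant0:(0,0)->E->(0,1) | ant1:(3,1)->N->(2,1) | ant2:(0,3)->S->(1,3)
  grid max=2 at (3,1)
Step 3: ant0:(0,1)->E->(0,2) | ant1:(2,1)->S->(3,1) | ant2:(1,3)->N->(0,3)
  grid max=3 at (3,1)
Final grid:
  0 0 1 1
  0 0 0 0
  0 0 0 0
  0 3 0 0
Max pheromone 3 at (3,1)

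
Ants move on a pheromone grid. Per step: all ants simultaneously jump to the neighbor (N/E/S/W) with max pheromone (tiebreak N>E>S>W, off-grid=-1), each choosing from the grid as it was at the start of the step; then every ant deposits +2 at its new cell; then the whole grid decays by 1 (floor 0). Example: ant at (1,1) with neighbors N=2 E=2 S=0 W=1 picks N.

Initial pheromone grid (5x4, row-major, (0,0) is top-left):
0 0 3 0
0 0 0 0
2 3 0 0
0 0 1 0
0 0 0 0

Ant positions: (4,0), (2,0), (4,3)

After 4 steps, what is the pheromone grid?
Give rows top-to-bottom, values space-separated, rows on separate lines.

After step 1: ants at (3,0),(2,1),(3,3)
  0 0 2 0
  0 0 0 0
  1 4 0 0
  1 0 0 1
  0 0 0 0
After step 2: ants at (2,0),(2,0),(2,3)
  0 0 1 0
  0 0 0 0
  4 3 0 1
  0 0 0 0
  0 0 0 0
After step 3: ants at (2,1),(2,1),(1,3)
  0 0 0 0
  0 0 0 1
  3 6 0 0
  0 0 0 0
  0 0 0 0
After step 4: ants at (2,0),(2,0),(0,3)
  0 0 0 1
  0 0 0 0
  6 5 0 0
  0 0 0 0
  0 0 0 0

0 0 0 1
0 0 0 0
6 5 0 0
0 0 0 0
0 0 0 0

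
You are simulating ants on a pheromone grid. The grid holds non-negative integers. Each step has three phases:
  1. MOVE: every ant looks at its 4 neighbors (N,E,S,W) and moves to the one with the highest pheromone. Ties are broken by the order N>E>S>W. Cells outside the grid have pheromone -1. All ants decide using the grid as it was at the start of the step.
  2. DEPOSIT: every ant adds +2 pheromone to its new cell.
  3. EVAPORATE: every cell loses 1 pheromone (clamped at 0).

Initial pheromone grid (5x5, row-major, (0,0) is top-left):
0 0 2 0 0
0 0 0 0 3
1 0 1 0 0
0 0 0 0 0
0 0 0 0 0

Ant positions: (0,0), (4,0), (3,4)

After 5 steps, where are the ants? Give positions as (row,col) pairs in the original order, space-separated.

Step 1: ant0:(0,0)->E->(0,1) | ant1:(4,0)->N->(3,0) | ant2:(3,4)->N->(2,4)
  grid max=2 at (1,4)
Step 2: ant0:(0,1)->E->(0,2) | ant1:(3,0)->N->(2,0) | ant2:(2,4)->N->(1,4)
  grid max=3 at (1,4)
Step 3: ant0:(0,2)->E->(0,3) | ant1:(2,0)->N->(1,0) | ant2:(1,4)->N->(0,4)
  grid max=2 at (1,4)
Step 4: ant0:(0,3)->E->(0,4) | ant1:(1,0)->N->(0,0) | ant2:(0,4)->S->(1,4)
  grid max=3 at (1,4)
Step 5: ant0:(0,4)->S->(1,4) | ant1:(0,0)->E->(0,1) | ant2:(1,4)->N->(0,4)
  grid max=4 at (1,4)

(1,4) (0,1) (0,4)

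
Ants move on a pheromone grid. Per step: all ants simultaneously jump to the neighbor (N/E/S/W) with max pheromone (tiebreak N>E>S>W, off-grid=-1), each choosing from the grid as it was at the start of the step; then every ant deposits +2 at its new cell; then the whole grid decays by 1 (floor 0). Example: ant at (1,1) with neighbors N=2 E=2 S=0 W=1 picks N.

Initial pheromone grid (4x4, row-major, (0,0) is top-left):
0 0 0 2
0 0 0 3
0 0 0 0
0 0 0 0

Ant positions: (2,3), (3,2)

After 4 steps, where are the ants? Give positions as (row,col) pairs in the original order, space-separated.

Step 1: ant0:(2,3)->N->(1,3) | ant1:(3,2)->N->(2,2)
  grid max=4 at (1,3)
Step 2: ant0:(1,3)->N->(0,3) | ant1:(2,2)->N->(1,2)
  grid max=3 at (1,3)
Step 3: ant0:(0,3)->S->(1,3) | ant1:(1,2)->E->(1,3)
  grid max=6 at (1,3)
Step 4: ant0:(1,3)->N->(0,3) | ant1:(1,3)->N->(0,3)
  grid max=5 at (1,3)

(0,3) (0,3)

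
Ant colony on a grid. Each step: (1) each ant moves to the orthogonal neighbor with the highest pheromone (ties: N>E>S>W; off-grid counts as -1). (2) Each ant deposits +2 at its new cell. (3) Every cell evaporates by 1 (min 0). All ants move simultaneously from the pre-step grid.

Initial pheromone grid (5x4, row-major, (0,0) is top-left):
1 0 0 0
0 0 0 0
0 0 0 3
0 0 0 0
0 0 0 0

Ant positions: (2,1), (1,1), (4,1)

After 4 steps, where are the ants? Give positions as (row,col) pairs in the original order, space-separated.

Step 1: ant0:(2,1)->N->(1,1) | ant1:(1,1)->N->(0,1) | ant2:(4,1)->N->(3,1)
  grid max=2 at (2,3)
Step 2: ant0:(1,1)->N->(0,1) | ant1:(0,1)->S->(1,1) | ant2:(3,1)->N->(2,1)
  grid max=2 at (0,1)
Step 3: ant0:(0,1)->S->(1,1) | ant1:(1,1)->N->(0,1) | ant2:(2,1)->N->(1,1)
  grid max=5 at (1,1)
Step 4: ant0:(1,1)->N->(0,1) | ant1:(0,1)->S->(1,1) | ant2:(1,1)->N->(0,1)
  grid max=6 at (0,1)

(0,1) (1,1) (0,1)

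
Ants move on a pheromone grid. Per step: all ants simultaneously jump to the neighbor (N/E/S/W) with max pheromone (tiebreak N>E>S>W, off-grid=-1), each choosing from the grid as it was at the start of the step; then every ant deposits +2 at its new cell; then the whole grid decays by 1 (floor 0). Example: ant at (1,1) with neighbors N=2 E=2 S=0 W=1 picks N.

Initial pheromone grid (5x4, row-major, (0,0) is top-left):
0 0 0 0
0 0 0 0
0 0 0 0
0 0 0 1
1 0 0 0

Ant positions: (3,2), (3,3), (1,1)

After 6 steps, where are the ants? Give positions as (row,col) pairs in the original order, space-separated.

Step 1: ant0:(3,2)->E->(3,3) | ant1:(3,3)->N->(2,3) | ant2:(1,1)->N->(0,1)
  grid max=2 at (3,3)
Step 2: ant0:(3,3)->N->(2,3) | ant1:(2,3)->S->(3,3) | ant2:(0,1)->E->(0,2)
  grid max=3 at (3,3)
Step 3: ant0:(2,3)->S->(3,3) | ant1:(3,3)->N->(2,3) | ant2:(0,2)->E->(0,3)
  grid max=4 at (3,3)
Step 4: ant0:(3,3)->N->(2,3) | ant1:(2,3)->S->(3,3) | ant2:(0,3)->S->(1,3)
  grid max=5 at (3,3)
Step 5: ant0:(2,3)->S->(3,3) | ant1:(3,3)->N->(2,3) | ant2:(1,3)->S->(2,3)
  grid max=7 at (2,3)
Step 6: ant0:(3,3)->N->(2,3) | ant1:(2,3)->S->(3,3) | ant2:(2,3)->S->(3,3)
  grid max=9 at (3,3)

(2,3) (3,3) (3,3)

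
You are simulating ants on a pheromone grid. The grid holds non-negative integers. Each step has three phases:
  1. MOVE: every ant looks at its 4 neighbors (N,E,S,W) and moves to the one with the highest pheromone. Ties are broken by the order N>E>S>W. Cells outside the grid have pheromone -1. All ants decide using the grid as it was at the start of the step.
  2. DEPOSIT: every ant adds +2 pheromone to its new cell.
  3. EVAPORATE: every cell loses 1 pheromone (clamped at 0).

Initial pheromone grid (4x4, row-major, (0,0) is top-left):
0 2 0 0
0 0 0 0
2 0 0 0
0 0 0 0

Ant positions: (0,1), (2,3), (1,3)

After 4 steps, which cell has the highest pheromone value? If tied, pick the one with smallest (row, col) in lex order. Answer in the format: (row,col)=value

Step 1: ant0:(0,1)->E->(0,2) | ant1:(2,3)->N->(1,3) | ant2:(1,3)->N->(0,3)
  grid max=1 at (0,1)
Step 2: ant0:(0,2)->E->(0,3) | ant1:(1,3)->N->(0,3) | ant2:(0,3)->S->(1,3)
  grid max=4 at (0,3)
Step 3: ant0:(0,3)->S->(1,3) | ant1:(0,3)->S->(1,3) | ant2:(1,3)->N->(0,3)
  grid max=5 at (0,3)
Step 4: ant0:(1,3)->N->(0,3) | ant1:(1,3)->N->(0,3) | ant2:(0,3)->S->(1,3)
  grid max=8 at (0,3)
Final grid:
  0 0 0 8
  0 0 0 6
  0 0 0 0
  0 0 0 0
Max pheromone 8 at (0,3)

Answer: (0,3)=8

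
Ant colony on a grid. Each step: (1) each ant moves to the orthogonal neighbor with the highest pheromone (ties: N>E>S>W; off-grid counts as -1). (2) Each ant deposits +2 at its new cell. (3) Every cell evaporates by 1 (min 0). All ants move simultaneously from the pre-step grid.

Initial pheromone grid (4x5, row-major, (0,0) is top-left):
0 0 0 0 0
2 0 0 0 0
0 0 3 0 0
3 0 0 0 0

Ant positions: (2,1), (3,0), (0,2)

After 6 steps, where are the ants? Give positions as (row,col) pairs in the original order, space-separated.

Step 1: ant0:(2,1)->E->(2,2) | ant1:(3,0)->N->(2,0) | ant2:(0,2)->E->(0,3)
  grid max=4 at (2,2)
Step 2: ant0:(2,2)->N->(1,2) | ant1:(2,0)->S->(3,0) | ant2:(0,3)->E->(0,4)
  grid max=3 at (2,2)
Step 3: ant0:(1,2)->S->(2,2) | ant1:(3,0)->N->(2,0) | ant2:(0,4)->S->(1,4)
  grid max=4 at (2,2)
Step 4: ant0:(2,2)->N->(1,2) | ant1:(2,0)->S->(3,0) | ant2:(1,4)->N->(0,4)
  grid max=3 at (2,2)
Step 5: ant0:(1,2)->S->(2,2) | ant1:(3,0)->N->(2,0) | ant2:(0,4)->S->(1,4)
  grid max=4 at (2,2)
Step 6: ant0:(2,2)->N->(1,2) | ant1:(2,0)->S->(3,0) | ant2:(1,4)->N->(0,4)
  grid max=3 at (2,2)

(1,2) (3,0) (0,4)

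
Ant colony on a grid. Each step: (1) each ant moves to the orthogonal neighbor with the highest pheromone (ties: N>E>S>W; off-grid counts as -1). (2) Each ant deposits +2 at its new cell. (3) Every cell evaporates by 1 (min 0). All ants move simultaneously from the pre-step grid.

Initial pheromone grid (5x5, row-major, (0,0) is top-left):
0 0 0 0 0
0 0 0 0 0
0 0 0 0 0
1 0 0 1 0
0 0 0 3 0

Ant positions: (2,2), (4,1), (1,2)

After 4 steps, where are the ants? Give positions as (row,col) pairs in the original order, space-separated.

Step 1: ant0:(2,2)->N->(1,2) | ant1:(4,1)->N->(3,1) | ant2:(1,2)->N->(0,2)
  grid max=2 at (4,3)
Step 2: ant0:(1,2)->N->(0,2) | ant1:(3,1)->N->(2,1) | ant2:(0,2)->S->(1,2)
  grid max=2 at (0,2)
Step 3: ant0:(0,2)->S->(1,2) | ant1:(2,1)->N->(1,1) | ant2:(1,2)->N->(0,2)
  grid max=3 at (0,2)
Step 4: ant0:(1,2)->N->(0,2) | ant1:(1,1)->E->(1,2) | ant2:(0,2)->S->(1,2)
  grid max=6 at (1,2)

(0,2) (1,2) (1,2)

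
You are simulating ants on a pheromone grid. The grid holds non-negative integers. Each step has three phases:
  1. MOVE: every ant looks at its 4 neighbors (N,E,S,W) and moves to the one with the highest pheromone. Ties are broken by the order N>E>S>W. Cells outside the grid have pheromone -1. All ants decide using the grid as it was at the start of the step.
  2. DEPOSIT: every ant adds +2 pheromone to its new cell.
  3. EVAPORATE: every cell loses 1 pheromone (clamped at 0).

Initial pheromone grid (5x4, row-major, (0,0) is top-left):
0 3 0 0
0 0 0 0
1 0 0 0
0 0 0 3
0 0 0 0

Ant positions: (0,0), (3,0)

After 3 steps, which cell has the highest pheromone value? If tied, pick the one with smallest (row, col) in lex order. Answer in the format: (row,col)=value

Answer: (0,1)=4

Derivation:
Step 1: ant0:(0,0)->E->(0,1) | ant1:(3,0)->N->(2,0)
  grid max=4 at (0,1)
Step 2: ant0:(0,1)->E->(0,2) | ant1:(2,0)->N->(1,0)
  grid max=3 at (0,1)
Step 3: ant0:(0,2)->W->(0,1) | ant1:(1,0)->S->(2,0)
  grid max=4 at (0,1)
Final grid:
  0 4 0 0
  0 0 0 0
  2 0 0 0
  0 0 0 0
  0 0 0 0
Max pheromone 4 at (0,1)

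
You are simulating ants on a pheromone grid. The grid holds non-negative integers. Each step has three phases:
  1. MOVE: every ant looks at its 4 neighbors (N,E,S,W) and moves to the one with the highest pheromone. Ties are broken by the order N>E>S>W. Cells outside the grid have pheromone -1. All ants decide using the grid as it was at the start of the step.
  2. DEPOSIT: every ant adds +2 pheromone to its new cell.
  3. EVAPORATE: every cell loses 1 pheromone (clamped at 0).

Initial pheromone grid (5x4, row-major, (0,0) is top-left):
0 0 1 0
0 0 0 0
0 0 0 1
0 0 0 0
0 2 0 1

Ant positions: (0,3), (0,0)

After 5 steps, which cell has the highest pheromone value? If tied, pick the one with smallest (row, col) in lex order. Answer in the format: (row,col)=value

Answer: (0,2)=6

Derivation:
Step 1: ant0:(0,3)->W->(0,2) | ant1:(0,0)->E->(0,1)
  grid max=2 at (0,2)
Step 2: ant0:(0,2)->W->(0,1) | ant1:(0,1)->E->(0,2)
  grid max=3 at (0,2)
Step 3: ant0:(0,1)->E->(0,2) | ant1:(0,2)->W->(0,1)
  grid max=4 at (0,2)
Step 4: ant0:(0,2)->W->(0,1) | ant1:(0,1)->E->(0,2)
  grid max=5 at (0,2)
Step 5: ant0:(0,1)->E->(0,2) | ant1:(0,2)->W->(0,1)
  grid max=6 at (0,2)
Final grid:
  0 5 6 0
  0 0 0 0
  0 0 0 0
  0 0 0 0
  0 0 0 0
Max pheromone 6 at (0,2)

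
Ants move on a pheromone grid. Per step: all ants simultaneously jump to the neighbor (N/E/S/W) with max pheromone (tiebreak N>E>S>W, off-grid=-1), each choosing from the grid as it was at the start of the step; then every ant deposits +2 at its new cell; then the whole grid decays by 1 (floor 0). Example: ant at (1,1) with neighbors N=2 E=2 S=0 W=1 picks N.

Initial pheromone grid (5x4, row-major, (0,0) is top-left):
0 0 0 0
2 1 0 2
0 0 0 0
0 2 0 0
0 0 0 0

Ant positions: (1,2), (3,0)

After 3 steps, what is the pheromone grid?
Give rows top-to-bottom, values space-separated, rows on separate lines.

After step 1: ants at (1,3),(3,1)
  0 0 0 0
  1 0 0 3
  0 0 0 0
  0 3 0 0
  0 0 0 0
After step 2: ants at (0,3),(2,1)
  0 0 0 1
  0 0 0 2
  0 1 0 0
  0 2 0 0
  0 0 0 0
After step 3: ants at (1,3),(3,1)
  0 0 0 0
  0 0 0 3
  0 0 0 0
  0 3 0 0
  0 0 0 0

0 0 0 0
0 0 0 3
0 0 0 0
0 3 0 0
0 0 0 0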